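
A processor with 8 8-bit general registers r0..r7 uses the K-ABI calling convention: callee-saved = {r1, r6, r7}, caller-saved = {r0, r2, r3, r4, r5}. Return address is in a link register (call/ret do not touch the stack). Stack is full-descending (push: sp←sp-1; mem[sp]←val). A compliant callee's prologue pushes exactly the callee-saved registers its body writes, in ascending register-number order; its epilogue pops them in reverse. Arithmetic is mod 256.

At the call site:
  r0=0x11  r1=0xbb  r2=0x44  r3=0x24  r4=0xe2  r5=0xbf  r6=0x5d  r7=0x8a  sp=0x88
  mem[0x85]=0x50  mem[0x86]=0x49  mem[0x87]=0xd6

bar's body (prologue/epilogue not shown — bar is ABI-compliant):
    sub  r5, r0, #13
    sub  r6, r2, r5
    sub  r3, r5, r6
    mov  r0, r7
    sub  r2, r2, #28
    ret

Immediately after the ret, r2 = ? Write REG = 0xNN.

REG = 0x28

prologue: push r6 → mem[0x87]=0x5d, sp=0x87
body[0] sub  r5, r0, #13 → r5=0x04
body[1] sub  r6, r2, r5 → r6=0x40
body[2] sub  r3, r5, r6 → r3=0xc4
body[3] mov  r0, r7 → r0=0x8a
body[4] sub  r2, r2, #28 → r2=0x28
epilogue: pop r6=0x5d, sp=0x88
r2 is caller-saved → body value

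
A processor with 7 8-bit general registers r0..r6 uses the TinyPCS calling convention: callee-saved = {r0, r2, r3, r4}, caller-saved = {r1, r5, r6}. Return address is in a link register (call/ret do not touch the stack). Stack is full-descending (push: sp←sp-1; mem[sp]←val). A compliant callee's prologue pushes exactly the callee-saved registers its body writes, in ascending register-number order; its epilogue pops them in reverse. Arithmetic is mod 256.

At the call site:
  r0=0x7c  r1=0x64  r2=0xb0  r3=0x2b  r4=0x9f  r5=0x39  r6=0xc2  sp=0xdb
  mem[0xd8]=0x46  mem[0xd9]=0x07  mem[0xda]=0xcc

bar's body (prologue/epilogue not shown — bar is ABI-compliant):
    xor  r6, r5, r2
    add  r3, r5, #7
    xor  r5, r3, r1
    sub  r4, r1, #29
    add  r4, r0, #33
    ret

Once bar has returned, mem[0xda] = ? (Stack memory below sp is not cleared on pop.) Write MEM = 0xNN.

MEM = 0x2b

prologue: push r3 → mem[0xda]=0x2b, sp=0xda
prologue: push r4 → mem[0xd9]=0x9f, sp=0xd9
body[0] xor  r6, r5, r2 → r6=0x89
body[1] add  r3, r5, #7 → r3=0x40
body[2] xor  r5, r3, r1 → r5=0x24
body[3] sub  r4, r1, #29 → r4=0x47
body[4] add  r4, r0, #33 → r4=0x9d
epilogue: pop r4=0x9f, sp=0xda
epilogue: pop r3=0x2b, sp=0xdb
prologue pushed ['r3', 'r4'] at ['0xda', '0xd9']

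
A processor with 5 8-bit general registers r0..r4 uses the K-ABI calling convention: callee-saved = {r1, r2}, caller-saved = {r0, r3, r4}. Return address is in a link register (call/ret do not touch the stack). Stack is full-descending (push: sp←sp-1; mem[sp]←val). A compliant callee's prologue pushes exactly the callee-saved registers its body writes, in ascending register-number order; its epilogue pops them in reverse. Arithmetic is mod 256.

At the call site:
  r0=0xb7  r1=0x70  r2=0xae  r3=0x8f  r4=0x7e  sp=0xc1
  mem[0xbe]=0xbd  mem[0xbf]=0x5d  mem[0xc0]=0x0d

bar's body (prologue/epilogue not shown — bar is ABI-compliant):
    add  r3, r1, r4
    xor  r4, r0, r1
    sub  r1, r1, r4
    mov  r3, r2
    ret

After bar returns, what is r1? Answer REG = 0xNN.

REG = 0x70

prologue: push r1 → mem[0xc0]=0x70, sp=0xc0
body[0] add  r3, r1, r4 → r3=0xee
body[1] xor  r4, r0, r1 → r4=0xc7
body[2] sub  r1, r1, r4 → r1=0xa9
body[3] mov  r3, r2 → r3=0xae
epilogue: pop r1=0x70, sp=0xc1
r1 is callee-saved → restored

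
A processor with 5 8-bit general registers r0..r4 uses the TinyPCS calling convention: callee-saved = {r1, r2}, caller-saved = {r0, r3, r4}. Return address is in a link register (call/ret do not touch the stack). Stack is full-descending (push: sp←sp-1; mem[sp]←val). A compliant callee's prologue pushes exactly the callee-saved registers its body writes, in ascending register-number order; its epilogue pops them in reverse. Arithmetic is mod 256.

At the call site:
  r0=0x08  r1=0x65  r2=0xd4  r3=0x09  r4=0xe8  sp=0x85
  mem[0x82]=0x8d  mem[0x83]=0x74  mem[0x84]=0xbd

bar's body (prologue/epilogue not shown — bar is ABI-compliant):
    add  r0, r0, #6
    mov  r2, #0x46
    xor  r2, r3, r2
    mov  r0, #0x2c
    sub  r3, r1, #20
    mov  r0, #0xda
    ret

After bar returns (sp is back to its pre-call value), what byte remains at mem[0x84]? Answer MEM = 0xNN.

prologue: push r2 → mem[0x84]=0xd4, sp=0x84
body[0] add  r0, r0, #6 → r0=0x0e
body[1] mov  r2, #0x46 → r2=0x46
body[2] xor  r2, r3, r2 → r2=0x4f
body[3] mov  r0, #0x2c → r0=0x2c
body[4] sub  r3, r1, #20 → r3=0x51
body[5] mov  r0, #0xda → r0=0xda
epilogue: pop r2=0xd4, sp=0x85
prologue pushed ['r2'] at ['0x84']

MEM = 0xd4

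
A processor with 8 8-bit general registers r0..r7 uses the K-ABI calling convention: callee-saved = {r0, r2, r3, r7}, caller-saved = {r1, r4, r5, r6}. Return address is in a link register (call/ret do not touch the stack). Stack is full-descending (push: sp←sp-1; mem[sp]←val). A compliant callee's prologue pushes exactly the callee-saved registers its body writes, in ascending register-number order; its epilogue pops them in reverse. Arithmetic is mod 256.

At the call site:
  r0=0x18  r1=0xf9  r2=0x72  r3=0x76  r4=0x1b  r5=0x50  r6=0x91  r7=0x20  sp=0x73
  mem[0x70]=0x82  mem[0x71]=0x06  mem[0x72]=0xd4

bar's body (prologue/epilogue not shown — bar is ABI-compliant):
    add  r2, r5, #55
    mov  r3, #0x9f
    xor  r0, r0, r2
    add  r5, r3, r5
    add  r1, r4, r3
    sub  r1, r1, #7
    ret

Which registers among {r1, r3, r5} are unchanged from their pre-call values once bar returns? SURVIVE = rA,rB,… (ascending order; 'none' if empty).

SURVIVE = r3

prologue: push r0 → mem[0x72]=0x18, sp=0x72
prologue: push r2 → mem[0x71]=0x72, sp=0x71
prologue: push r3 → mem[0x70]=0x76, sp=0x70
body[0] add  r2, r5, #55 → r2=0x87
body[1] mov  r3, #0x9f → r3=0x9f
body[2] xor  r0, r0, r2 → r0=0x9f
body[3] add  r5, r3, r5 → r5=0xef
body[4] add  r1, r4, r3 → r1=0xba
body[5] sub  r1, r1, #7 → r1=0xb3
epilogue: pop r3=0x76, sp=0x71
epilogue: pop r2=0x72, sp=0x72
epilogue: pop r0=0x18, sp=0x73
r1: caller-saved, written=True
r3: callee-saved, written=True
r5: caller-saved, written=True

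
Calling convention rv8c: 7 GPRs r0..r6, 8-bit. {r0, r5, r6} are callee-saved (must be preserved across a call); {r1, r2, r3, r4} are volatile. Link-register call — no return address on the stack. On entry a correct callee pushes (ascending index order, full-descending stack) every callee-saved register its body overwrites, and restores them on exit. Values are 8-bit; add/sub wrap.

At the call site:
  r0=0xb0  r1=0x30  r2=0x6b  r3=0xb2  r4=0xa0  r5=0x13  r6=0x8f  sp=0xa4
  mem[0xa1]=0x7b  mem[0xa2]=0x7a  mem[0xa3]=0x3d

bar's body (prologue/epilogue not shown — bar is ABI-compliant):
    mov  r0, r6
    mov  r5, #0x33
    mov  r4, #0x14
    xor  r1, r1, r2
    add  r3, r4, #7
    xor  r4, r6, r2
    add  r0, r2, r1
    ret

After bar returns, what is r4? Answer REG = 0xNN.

REG = 0xe4

prologue: push r0 → mem[0xa3]=0xb0, sp=0xa3
prologue: push r5 → mem[0xa2]=0x13, sp=0xa2
body[0] mov  r0, r6 → r0=0x8f
body[1] mov  r5, #0x33 → r5=0x33
body[2] mov  r4, #0x14 → r4=0x14
body[3] xor  r1, r1, r2 → r1=0x5b
body[4] add  r3, r4, #7 → r3=0x1b
body[5] xor  r4, r6, r2 → r4=0xe4
body[6] add  r0, r2, r1 → r0=0xc6
epilogue: pop r5=0x13, sp=0xa3
epilogue: pop r0=0xb0, sp=0xa4
r4 is caller-saved → body value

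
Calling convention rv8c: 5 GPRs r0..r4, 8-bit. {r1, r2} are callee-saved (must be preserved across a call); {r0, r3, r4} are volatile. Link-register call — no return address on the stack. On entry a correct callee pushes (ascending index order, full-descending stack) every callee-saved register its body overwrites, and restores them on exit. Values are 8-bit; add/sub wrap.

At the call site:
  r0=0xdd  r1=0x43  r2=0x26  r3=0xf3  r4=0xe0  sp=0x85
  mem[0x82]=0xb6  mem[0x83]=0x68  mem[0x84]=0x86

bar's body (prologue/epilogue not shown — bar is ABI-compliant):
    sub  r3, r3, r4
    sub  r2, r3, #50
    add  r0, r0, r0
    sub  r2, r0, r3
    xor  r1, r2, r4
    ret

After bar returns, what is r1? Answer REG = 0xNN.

prologue: push r1 -> mem[0x84]=0x43, sp=0x84
prologue: push r2 -> mem[0x83]=0x26, sp=0x83
body[0] sub  r3, r3, r4 -> r3=0x13
body[1] sub  r2, r3, #50 -> r2=0xe1
body[2] add  r0, r0, r0 -> r0=0xba
body[3] sub  r2, r0, r3 -> r2=0xa7
body[4] xor  r1, r2, r4 -> r1=0x47
epilogue: pop r2=0x26, sp=0x84
epilogue: pop r1=0x43, sp=0x85
r1 is callee-saved -> restored

REG = 0x43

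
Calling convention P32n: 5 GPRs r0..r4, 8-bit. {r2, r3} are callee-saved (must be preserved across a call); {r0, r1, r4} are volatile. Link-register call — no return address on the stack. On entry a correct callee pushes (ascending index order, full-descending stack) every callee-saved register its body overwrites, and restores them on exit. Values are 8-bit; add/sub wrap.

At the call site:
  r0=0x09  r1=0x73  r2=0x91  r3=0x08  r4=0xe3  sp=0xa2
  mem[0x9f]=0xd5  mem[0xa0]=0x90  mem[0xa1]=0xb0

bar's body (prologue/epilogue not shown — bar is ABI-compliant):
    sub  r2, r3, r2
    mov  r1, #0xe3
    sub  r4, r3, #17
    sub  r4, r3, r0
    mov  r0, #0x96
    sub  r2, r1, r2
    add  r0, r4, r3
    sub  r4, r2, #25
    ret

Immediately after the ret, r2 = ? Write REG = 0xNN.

REG = 0x91

prologue: push r2 -> mem[0xa1]=0x91, sp=0xa1
body[0] sub  r2, r3, r2 -> r2=0x77
body[1] mov  r1, #0xe3 -> r1=0xe3
body[2] sub  r4, r3, #17 -> r4=0xf7
body[3] sub  r4, r3, r0 -> r4=0xff
body[4] mov  r0, #0x96 -> r0=0x96
body[5] sub  r2, r1, r2 -> r2=0x6c
body[6] add  r0, r4, r3 -> r0=0x07
body[7] sub  r4, r2, #25 -> r4=0x53
epilogue: pop r2=0x91, sp=0xa2
r2 is callee-saved -> restored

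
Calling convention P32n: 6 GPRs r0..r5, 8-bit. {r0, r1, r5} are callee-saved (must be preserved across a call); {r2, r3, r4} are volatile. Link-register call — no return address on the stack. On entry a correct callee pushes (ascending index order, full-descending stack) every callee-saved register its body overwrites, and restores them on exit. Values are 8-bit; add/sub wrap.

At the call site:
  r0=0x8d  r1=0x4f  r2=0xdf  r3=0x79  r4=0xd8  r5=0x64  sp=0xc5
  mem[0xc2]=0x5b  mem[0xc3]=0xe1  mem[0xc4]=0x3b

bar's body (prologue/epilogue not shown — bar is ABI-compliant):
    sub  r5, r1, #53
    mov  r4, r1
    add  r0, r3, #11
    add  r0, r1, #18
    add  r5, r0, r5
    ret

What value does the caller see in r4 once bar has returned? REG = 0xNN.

REG = 0x4f

prologue: push r0 → mem[0xc4]=0x8d, sp=0xc4
prologue: push r5 → mem[0xc3]=0x64, sp=0xc3
body[0] sub  r5, r1, #53 → r5=0x1a
body[1] mov  r4, r1 → r4=0x4f
body[2] add  r0, r3, #11 → r0=0x84
body[3] add  r0, r1, #18 → r0=0x61
body[4] add  r5, r0, r5 → r5=0x7b
epilogue: pop r5=0x64, sp=0xc4
epilogue: pop r0=0x8d, sp=0xc5
r4 is caller-saved → body value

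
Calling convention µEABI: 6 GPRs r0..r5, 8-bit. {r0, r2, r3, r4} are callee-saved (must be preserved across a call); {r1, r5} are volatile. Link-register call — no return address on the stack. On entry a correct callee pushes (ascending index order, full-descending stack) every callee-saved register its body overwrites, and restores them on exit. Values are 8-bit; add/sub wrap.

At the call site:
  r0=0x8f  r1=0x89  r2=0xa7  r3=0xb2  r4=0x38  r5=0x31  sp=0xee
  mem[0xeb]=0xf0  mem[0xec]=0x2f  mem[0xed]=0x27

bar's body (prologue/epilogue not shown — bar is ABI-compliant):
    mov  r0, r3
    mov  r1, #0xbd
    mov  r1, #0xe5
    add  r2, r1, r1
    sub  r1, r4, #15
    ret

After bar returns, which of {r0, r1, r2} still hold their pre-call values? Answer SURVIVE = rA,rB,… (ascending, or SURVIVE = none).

prologue: push r0 → mem[0xed]=0x8f, sp=0xed
prologue: push r2 → mem[0xec]=0xa7, sp=0xec
body[0] mov  r0, r3 → r0=0xb2
body[1] mov  r1, #0xbd → r1=0xbd
body[2] mov  r1, #0xe5 → r1=0xe5
body[3] add  r2, r1, r1 → r2=0xca
body[4] sub  r1, r4, #15 → r1=0x29
epilogue: pop r2=0xa7, sp=0xed
epilogue: pop r0=0x8f, sp=0xee
r0: callee-saved, written=True
r1: caller-saved, written=True
r2: callee-saved, written=True

SURVIVE = r0,r2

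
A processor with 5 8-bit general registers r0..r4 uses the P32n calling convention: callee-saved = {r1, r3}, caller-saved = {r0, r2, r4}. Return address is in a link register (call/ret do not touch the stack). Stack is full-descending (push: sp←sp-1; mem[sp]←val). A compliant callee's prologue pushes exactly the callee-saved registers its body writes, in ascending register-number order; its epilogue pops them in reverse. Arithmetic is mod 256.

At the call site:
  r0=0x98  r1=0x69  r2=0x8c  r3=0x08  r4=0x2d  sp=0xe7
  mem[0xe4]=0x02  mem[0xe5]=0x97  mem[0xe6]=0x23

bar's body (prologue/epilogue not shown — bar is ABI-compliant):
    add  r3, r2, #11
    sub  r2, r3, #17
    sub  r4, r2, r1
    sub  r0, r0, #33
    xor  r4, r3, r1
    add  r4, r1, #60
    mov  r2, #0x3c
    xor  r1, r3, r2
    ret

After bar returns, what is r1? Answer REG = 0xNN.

REG = 0x69

prologue: push r1 → mem[0xe6]=0x69, sp=0xe6
prologue: push r3 → mem[0xe5]=0x08, sp=0xe5
body[0] add  r3, r2, #11 → r3=0x97
body[1] sub  r2, r3, #17 → r2=0x86
body[2] sub  r4, r2, r1 → r4=0x1d
body[3] sub  r0, r0, #33 → r0=0x77
body[4] xor  r4, r3, r1 → r4=0xfe
body[5] add  r4, r1, #60 → r4=0xa5
body[6] mov  r2, #0x3c → r2=0x3c
body[7] xor  r1, r3, r2 → r1=0xab
epilogue: pop r3=0x08, sp=0xe6
epilogue: pop r1=0x69, sp=0xe7
r1 is callee-saved → restored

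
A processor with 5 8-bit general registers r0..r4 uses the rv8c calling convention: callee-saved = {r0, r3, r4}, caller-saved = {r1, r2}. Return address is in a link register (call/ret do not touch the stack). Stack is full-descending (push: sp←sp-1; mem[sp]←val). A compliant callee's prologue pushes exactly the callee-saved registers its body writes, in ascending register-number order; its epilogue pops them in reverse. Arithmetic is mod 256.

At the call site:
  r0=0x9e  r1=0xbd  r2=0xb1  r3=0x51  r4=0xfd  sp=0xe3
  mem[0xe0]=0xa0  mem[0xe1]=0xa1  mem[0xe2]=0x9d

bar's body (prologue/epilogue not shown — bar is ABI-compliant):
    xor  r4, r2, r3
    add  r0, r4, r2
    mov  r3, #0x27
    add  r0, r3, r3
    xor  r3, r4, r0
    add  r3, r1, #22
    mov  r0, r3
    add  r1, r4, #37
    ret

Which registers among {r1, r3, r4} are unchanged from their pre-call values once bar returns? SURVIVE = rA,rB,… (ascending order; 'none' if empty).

SURVIVE = r3,r4

prologue: push r0 → mem[0xe2]=0x9e, sp=0xe2
prologue: push r3 → mem[0xe1]=0x51, sp=0xe1
prologue: push r4 → mem[0xe0]=0xfd, sp=0xe0
body[0] xor  r4, r2, r3 → r4=0xe0
body[1] add  r0, r4, r2 → r0=0x91
body[2] mov  r3, #0x27 → r3=0x27
body[3] add  r0, r3, r3 → r0=0x4e
body[4] xor  r3, r4, r0 → r3=0xae
body[5] add  r3, r1, #22 → r3=0xd3
body[6] mov  r0, r3 → r0=0xd3
body[7] add  r1, r4, #37 → r1=0x05
epilogue: pop r4=0xfd, sp=0xe1
epilogue: pop r3=0x51, sp=0xe2
epilogue: pop r0=0x9e, sp=0xe3
r1: caller-saved, written=True
r3: callee-saved, written=True
r4: callee-saved, written=True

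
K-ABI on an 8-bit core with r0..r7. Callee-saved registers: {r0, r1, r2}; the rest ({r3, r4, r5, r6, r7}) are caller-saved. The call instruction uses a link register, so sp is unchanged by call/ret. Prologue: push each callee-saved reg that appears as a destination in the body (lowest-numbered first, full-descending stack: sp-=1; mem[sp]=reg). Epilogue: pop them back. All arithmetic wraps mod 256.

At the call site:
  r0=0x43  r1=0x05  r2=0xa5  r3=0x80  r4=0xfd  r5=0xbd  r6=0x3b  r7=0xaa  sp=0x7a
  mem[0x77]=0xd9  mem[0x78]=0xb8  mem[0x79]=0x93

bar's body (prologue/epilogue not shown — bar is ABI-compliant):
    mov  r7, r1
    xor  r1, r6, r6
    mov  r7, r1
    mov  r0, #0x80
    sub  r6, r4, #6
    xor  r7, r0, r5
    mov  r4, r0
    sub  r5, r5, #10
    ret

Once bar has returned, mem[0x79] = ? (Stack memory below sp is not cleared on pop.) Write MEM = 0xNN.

MEM = 0x43

prologue: push r0 → mem[0x79]=0x43, sp=0x79
prologue: push r1 → mem[0x78]=0x05, sp=0x78
body[0] mov  r7, r1 → r7=0x05
body[1] xor  r1, r6, r6 → r1=0x00
body[2] mov  r7, r1 → r7=0x00
body[3] mov  r0, #0x80 → r0=0x80
body[4] sub  r6, r4, #6 → r6=0xf7
body[5] xor  r7, r0, r5 → r7=0x3d
body[6] mov  r4, r0 → r4=0x80
body[7] sub  r5, r5, #10 → r5=0xb3
epilogue: pop r1=0x05, sp=0x79
epilogue: pop r0=0x43, sp=0x7a
prologue pushed ['r0', 'r1'] at ['0x79', '0x78']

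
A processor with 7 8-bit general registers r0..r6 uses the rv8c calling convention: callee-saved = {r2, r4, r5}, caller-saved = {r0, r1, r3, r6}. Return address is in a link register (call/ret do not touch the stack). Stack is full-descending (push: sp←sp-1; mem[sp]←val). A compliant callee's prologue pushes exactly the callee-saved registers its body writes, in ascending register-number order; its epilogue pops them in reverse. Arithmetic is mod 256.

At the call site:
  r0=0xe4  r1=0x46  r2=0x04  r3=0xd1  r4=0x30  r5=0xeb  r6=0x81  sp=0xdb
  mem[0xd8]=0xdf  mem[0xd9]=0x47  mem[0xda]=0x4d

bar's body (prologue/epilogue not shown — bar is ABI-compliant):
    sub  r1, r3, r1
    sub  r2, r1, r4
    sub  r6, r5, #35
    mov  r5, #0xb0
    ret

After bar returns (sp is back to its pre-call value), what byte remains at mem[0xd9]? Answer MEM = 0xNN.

MEM = 0xeb

prologue: push r2 → mem[0xda]=0x04, sp=0xda
prologue: push r5 → mem[0xd9]=0xeb, sp=0xd9
body[0] sub  r1, r3, r1 → r1=0x8b
body[1] sub  r2, r1, r4 → r2=0x5b
body[2] sub  r6, r5, #35 → r6=0xc8
body[3] mov  r5, #0xb0 → r5=0xb0
epilogue: pop r5=0xeb, sp=0xda
epilogue: pop r2=0x04, sp=0xdb
prologue pushed ['r2', 'r5'] at ['0xda', '0xd9']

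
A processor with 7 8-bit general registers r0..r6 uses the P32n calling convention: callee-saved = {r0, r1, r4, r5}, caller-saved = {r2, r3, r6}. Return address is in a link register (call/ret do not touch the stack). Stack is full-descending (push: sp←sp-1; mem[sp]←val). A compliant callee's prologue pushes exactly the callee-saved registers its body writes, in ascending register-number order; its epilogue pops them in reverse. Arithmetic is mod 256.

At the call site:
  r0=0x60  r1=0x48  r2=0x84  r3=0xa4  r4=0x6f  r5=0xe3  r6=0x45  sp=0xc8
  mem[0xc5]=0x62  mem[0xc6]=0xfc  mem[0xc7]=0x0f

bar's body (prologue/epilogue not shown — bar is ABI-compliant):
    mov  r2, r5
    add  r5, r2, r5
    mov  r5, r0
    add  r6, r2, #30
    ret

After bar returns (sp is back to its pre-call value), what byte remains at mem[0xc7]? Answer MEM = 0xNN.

MEM = 0xe3

prologue: push r5 → mem[0xc7]=0xe3, sp=0xc7
body[0] mov  r2, r5 → r2=0xe3
body[1] add  r5, r2, r5 → r5=0xc6
body[2] mov  r5, r0 → r5=0x60
body[3] add  r6, r2, #30 → r6=0x01
epilogue: pop r5=0xe3, sp=0xc8
prologue pushed ['r5'] at ['0xc7']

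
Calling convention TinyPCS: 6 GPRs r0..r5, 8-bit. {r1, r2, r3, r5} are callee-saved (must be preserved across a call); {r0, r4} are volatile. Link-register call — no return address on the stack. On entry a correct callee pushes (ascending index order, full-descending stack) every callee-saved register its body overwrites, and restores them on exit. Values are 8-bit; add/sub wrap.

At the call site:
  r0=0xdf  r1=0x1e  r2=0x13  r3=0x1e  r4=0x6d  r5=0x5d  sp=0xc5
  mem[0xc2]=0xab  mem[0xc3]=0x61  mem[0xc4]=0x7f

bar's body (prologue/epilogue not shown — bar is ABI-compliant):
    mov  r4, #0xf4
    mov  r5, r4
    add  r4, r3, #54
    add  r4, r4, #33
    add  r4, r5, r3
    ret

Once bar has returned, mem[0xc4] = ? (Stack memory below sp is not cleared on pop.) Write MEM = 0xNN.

prologue: push r5 -> mem[0xc4]=0x5d, sp=0xc4
body[0] mov  r4, #0xf4 -> r4=0xf4
body[1] mov  r5, r4 -> r5=0xf4
body[2] add  r4, r3, #54 -> r4=0x54
body[3] add  r4, r4, #33 -> r4=0x75
body[4] add  r4, r5, r3 -> r4=0x12
epilogue: pop r5=0x5d, sp=0xc5
prologue pushed ['r5'] at ['0xc4']

MEM = 0x5d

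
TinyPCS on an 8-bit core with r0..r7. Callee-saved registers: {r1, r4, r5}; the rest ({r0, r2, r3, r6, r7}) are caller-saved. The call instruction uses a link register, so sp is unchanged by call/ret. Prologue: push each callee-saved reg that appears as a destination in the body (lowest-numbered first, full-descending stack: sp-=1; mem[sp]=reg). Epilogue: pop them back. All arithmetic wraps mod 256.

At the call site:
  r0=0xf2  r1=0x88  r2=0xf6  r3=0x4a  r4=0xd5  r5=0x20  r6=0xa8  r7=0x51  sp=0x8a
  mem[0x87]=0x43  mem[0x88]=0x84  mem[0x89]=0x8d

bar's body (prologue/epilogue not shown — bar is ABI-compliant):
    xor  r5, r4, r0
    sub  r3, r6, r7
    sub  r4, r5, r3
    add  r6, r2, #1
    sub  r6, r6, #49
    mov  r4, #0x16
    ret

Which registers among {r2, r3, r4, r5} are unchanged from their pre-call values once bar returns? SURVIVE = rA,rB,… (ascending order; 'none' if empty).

prologue: push r4 → mem[0x89]=0xd5, sp=0x89
prologue: push r5 → mem[0x88]=0x20, sp=0x88
body[0] xor  r5, r4, r0 → r5=0x27
body[1] sub  r3, r6, r7 → r3=0x57
body[2] sub  r4, r5, r3 → r4=0xd0
body[3] add  r6, r2, #1 → r6=0xf7
body[4] sub  r6, r6, #49 → r6=0xc6
body[5] mov  r4, #0x16 → r4=0x16
epilogue: pop r5=0x20, sp=0x89
epilogue: pop r4=0xd5, sp=0x8a
r2: caller-saved, written=False
r3: caller-saved, written=True
r4: callee-saved, written=True
r5: callee-saved, written=True

SURVIVE = r2,r4,r5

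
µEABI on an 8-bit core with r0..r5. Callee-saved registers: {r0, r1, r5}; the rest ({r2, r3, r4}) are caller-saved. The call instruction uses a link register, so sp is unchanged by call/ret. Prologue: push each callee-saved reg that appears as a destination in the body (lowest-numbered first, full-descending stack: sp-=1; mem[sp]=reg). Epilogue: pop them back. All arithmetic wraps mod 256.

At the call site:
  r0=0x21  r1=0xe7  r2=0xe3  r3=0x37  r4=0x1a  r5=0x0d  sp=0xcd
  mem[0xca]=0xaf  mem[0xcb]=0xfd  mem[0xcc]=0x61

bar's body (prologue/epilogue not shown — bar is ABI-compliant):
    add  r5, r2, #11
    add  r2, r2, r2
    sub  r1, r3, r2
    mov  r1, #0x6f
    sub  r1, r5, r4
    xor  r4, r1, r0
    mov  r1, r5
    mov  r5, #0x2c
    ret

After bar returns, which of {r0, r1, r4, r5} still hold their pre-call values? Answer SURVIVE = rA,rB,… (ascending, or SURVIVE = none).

SURVIVE = r0,r1,r5

prologue: push r1 -> mem[0xcc]=0xe7, sp=0xcc
prologue: push r5 -> mem[0xcb]=0x0d, sp=0xcb
body[0] add  r5, r2, #11 -> r5=0xee
body[1] add  r2, r2, r2 -> r2=0xc6
body[2] sub  r1, r3, r2 -> r1=0x71
body[3] mov  r1, #0x6f -> r1=0x6f
body[4] sub  r1, r5, r4 -> r1=0xd4
body[5] xor  r4, r1, r0 -> r4=0xf5
body[6] mov  r1, r5 -> r1=0xee
body[7] mov  r5, #0x2c -> r5=0x2c
epilogue: pop r5=0x0d, sp=0xcc
epilogue: pop r1=0xe7, sp=0xcd
r0: callee-saved, written=False
r1: callee-saved, written=True
r4: caller-saved, written=True
r5: callee-saved, written=True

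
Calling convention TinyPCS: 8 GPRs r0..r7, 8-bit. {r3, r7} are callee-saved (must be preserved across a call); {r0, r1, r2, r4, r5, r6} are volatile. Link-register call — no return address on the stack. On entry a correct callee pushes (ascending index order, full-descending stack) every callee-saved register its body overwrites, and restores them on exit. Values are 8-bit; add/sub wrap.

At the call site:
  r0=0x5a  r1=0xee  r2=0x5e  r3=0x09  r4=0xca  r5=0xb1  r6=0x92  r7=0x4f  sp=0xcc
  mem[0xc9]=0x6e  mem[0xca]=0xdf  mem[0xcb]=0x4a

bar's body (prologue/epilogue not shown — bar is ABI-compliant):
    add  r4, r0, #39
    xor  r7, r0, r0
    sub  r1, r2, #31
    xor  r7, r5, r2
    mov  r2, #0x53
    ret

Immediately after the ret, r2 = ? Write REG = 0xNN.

REG = 0x53

prologue: push r7 -> mem[0xcb]=0x4f, sp=0xcb
body[0] add  r4, r0, #39 -> r4=0x81
body[1] xor  r7, r0, r0 -> r7=0x00
body[2] sub  r1, r2, #31 -> r1=0x3f
body[3] xor  r7, r5, r2 -> r7=0xef
body[4] mov  r2, #0x53 -> r2=0x53
epilogue: pop r7=0x4f, sp=0xcc
r2 is caller-saved -> body value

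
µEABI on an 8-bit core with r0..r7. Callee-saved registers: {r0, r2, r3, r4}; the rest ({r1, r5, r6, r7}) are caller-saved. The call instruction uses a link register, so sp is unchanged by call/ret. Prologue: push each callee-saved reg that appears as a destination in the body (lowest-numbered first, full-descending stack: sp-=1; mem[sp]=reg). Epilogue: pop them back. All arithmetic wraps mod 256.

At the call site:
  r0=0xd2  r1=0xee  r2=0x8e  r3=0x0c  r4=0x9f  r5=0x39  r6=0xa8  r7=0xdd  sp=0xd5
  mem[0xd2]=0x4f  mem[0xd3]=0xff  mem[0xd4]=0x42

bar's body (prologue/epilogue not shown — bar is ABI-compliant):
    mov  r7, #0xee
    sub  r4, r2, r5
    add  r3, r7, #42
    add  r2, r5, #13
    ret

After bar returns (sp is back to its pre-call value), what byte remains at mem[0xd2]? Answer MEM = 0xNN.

MEM = 0x9f

prologue: push r2 -> mem[0xd4]=0x8e, sp=0xd4
prologue: push r3 -> mem[0xd3]=0x0c, sp=0xd3
prologue: push r4 -> mem[0xd2]=0x9f, sp=0xd2
body[0] mov  r7, #0xee -> r7=0xee
body[1] sub  r4, r2, r5 -> r4=0x55
body[2] add  r3, r7, #42 -> r3=0x18
body[3] add  r2, r5, #13 -> r2=0x46
epilogue: pop r4=0x9f, sp=0xd3
epilogue: pop r3=0x0c, sp=0xd4
epilogue: pop r2=0x8e, sp=0xd5
prologue pushed ['r2', 'r3', 'r4'] at ['0xd4', '0xd3', '0xd2']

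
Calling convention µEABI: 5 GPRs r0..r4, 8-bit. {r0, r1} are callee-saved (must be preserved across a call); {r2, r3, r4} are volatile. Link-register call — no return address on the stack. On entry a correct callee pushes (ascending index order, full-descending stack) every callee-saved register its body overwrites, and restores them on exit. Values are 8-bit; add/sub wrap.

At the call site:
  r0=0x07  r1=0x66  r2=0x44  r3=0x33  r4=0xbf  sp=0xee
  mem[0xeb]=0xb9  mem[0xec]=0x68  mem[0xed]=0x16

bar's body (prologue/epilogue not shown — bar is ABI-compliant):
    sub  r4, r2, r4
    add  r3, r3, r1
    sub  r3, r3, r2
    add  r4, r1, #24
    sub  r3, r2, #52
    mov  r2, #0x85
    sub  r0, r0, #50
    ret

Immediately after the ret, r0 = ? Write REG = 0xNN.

REG = 0x07

prologue: push r0 → mem[0xed]=0x07, sp=0xed
body[0] sub  r4, r2, r4 → r4=0x85
body[1] add  r3, r3, r1 → r3=0x99
body[2] sub  r3, r3, r2 → r3=0x55
body[3] add  r4, r1, #24 → r4=0x7e
body[4] sub  r3, r2, #52 → r3=0x10
body[5] mov  r2, #0x85 → r2=0x85
body[6] sub  r0, r0, #50 → r0=0xd5
epilogue: pop r0=0x07, sp=0xee
r0 is callee-saved → restored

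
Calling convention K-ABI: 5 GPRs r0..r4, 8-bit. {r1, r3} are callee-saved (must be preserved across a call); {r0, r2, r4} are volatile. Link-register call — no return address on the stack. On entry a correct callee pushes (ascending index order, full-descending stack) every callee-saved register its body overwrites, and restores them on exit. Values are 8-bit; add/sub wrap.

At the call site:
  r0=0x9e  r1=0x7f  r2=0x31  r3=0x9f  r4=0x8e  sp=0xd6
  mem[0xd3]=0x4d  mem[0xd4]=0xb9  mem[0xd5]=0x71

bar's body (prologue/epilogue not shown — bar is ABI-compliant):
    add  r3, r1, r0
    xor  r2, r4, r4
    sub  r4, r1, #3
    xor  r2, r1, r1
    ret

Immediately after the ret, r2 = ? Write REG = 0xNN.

prologue: push r3 → mem[0xd5]=0x9f, sp=0xd5
body[0] add  r3, r1, r0 → r3=0x1d
body[1] xor  r2, r4, r4 → r2=0x00
body[2] sub  r4, r1, #3 → r4=0x7c
body[3] xor  r2, r1, r1 → r2=0x00
epilogue: pop r3=0x9f, sp=0xd6
r2 is caller-saved → body value

REG = 0x00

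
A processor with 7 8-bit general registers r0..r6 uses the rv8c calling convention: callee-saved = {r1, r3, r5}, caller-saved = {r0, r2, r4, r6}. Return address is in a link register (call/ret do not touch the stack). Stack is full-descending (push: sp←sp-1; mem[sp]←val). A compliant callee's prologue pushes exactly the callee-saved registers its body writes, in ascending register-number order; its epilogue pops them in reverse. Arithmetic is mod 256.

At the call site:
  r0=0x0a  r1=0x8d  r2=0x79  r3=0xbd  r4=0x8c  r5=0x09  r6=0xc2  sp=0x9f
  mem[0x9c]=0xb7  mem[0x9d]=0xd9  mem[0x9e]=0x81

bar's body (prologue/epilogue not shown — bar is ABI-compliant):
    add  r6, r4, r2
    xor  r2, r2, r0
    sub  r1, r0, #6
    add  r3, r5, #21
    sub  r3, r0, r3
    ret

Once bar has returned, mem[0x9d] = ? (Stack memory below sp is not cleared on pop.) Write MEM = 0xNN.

MEM = 0xbd

prologue: push r1 -> mem[0x9e]=0x8d, sp=0x9e
prologue: push r3 -> mem[0x9d]=0xbd, sp=0x9d
body[0] add  r6, r4, r2 -> r6=0x05
body[1] xor  r2, r2, r0 -> r2=0x73
body[2] sub  r1, r0, #6 -> r1=0x04
body[3] add  r3, r5, #21 -> r3=0x1e
body[4] sub  r3, r0, r3 -> r3=0xec
epilogue: pop r3=0xbd, sp=0x9e
epilogue: pop r1=0x8d, sp=0x9f
prologue pushed ['r1', 'r3'] at ['0x9e', '0x9d']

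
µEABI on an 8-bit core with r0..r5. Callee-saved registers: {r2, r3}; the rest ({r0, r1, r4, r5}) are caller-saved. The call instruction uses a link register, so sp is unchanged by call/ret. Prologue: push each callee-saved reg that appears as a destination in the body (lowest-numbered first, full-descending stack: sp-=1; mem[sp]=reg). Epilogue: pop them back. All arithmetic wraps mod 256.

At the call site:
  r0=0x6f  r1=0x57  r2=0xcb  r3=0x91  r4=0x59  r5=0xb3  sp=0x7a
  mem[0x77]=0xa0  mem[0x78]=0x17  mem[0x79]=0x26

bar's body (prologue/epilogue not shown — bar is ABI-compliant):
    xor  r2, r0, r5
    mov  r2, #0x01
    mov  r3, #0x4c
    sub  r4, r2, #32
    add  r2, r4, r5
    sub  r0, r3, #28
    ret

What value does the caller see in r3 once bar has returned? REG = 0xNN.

REG = 0x91

prologue: push r2 → mem[0x79]=0xcb, sp=0x79
prologue: push r3 → mem[0x78]=0x91, sp=0x78
body[0] xor  r2, r0, r5 → r2=0xdc
body[1] mov  r2, #0x01 → r2=0x01
body[2] mov  r3, #0x4c → r3=0x4c
body[3] sub  r4, r2, #32 → r4=0xe1
body[4] add  r2, r4, r5 → r2=0x94
body[5] sub  r0, r3, #28 → r0=0x30
epilogue: pop r3=0x91, sp=0x79
epilogue: pop r2=0xcb, sp=0x7a
r3 is callee-saved → restored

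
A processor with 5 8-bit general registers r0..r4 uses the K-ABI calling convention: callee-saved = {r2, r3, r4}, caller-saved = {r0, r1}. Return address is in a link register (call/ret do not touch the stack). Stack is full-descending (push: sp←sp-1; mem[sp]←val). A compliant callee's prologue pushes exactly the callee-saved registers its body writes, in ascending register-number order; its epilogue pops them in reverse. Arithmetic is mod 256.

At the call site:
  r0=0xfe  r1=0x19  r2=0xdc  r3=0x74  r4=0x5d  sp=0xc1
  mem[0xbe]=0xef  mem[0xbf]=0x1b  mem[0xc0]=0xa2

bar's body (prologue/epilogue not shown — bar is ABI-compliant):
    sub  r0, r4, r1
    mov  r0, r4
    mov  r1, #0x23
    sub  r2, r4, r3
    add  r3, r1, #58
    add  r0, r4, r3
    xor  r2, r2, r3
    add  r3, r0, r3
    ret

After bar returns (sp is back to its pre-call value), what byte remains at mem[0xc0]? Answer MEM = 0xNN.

prologue: push r2 → mem[0xc0]=0xdc, sp=0xc0
prologue: push r3 → mem[0xbf]=0x74, sp=0xbf
body[0] sub  r0, r4, r1 → r0=0x44
body[1] mov  r0, r4 → r0=0x5d
body[2] mov  r1, #0x23 → r1=0x23
body[3] sub  r2, r4, r3 → r2=0xe9
body[4] add  r3, r1, #58 → r3=0x5d
body[5] add  r0, r4, r3 → r0=0xba
body[6] xor  r2, r2, r3 → r2=0xb4
body[7] add  r3, r0, r3 → r3=0x17
epilogue: pop r3=0x74, sp=0xc0
epilogue: pop r2=0xdc, sp=0xc1
prologue pushed ['r2', 'r3'] at ['0xc0', '0xbf']

MEM = 0xdc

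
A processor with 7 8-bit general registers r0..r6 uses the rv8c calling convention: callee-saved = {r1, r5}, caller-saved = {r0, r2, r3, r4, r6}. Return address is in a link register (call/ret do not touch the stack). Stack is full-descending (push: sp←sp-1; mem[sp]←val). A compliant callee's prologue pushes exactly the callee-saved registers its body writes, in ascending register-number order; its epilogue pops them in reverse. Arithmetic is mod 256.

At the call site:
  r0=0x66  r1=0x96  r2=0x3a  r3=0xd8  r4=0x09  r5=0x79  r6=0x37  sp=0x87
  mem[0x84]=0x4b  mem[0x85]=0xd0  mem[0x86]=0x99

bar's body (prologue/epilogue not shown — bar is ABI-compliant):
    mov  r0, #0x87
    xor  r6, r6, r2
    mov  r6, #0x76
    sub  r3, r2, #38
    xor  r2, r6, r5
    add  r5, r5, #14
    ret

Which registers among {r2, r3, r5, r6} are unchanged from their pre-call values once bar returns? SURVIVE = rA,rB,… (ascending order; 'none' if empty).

prologue: push r5 -> mem[0x86]=0x79, sp=0x86
body[0] mov  r0, #0x87 -> r0=0x87
body[1] xor  r6, r6, r2 -> r6=0x0d
body[2] mov  r6, #0x76 -> r6=0x76
body[3] sub  r3, r2, #38 -> r3=0x14
body[4] xor  r2, r6, r5 -> r2=0x0f
body[5] add  r5, r5, #14 -> r5=0x87
epilogue: pop r5=0x79, sp=0x87
r2: caller-saved, written=True
r3: caller-saved, written=True
r5: callee-saved, written=True
r6: caller-saved, written=True

SURVIVE = r5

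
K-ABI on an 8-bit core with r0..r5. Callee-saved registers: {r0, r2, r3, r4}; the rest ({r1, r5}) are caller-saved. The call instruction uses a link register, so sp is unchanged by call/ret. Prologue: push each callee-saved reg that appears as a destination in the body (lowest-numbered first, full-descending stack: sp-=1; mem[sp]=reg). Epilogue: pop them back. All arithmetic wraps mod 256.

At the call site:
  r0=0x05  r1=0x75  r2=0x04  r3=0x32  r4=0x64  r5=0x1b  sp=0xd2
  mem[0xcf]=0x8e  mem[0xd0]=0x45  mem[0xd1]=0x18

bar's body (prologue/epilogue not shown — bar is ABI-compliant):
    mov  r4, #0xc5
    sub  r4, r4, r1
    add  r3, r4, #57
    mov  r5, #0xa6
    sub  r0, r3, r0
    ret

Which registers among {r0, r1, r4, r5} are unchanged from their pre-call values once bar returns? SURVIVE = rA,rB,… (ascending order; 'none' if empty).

prologue: push r0 -> mem[0xd1]=0x05, sp=0xd1
prologue: push r3 -> mem[0xd0]=0x32, sp=0xd0
prologue: push r4 -> mem[0xcf]=0x64, sp=0xcf
body[0] mov  r4, #0xc5 -> r4=0xc5
body[1] sub  r4, r4, r1 -> r4=0x50
body[2] add  r3, r4, #57 -> r3=0x89
body[3] mov  r5, #0xa6 -> r5=0xa6
body[4] sub  r0, r3, r0 -> r0=0x84
epilogue: pop r4=0x64, sp=0xd0
epilogue: pop r3=0x32, sp=0xd1
epilogue: pop r0=0x05, sp=0xd2
r0: callee-saved, written=True
r1: caller-saved, written=False
r4: callee-saved, written=True
r5: caller-saved, written=True

SURVIVE = r0,r1,r4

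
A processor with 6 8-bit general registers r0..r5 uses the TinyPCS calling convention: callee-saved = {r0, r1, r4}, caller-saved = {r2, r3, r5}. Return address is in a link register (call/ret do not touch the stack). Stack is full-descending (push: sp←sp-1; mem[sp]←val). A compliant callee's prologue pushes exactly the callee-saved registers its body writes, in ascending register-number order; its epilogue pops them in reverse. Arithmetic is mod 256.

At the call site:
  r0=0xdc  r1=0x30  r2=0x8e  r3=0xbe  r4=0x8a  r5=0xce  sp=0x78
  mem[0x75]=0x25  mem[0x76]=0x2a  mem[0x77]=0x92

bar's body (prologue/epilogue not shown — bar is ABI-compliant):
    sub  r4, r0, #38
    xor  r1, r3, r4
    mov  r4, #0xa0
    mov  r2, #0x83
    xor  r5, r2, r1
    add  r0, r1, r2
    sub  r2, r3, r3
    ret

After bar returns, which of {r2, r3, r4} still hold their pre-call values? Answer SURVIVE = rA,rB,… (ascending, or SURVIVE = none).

SURVIVE = r3,r4

prologue: push r0 → mem[0x77]=0xdc, sp=0x77
prologue: push r1 → mem[0x76]=0x30, sp=0x76
prologue: push r4 → mem[0x75]=0x8a, sp=0x75
body[0] sub  r4, r0, #38 → r4=0xb6
body[1] xor  r1, r3, r4 → r1=0x08
body[2] mov  r4, #0xa0 → r4=0xa0
body[3] mov  r2, #0x83 → r2=0x83
body[4] xor  r5, r2, r1 → r5=0x8b
body[5] add  r0, r1, r2 → r0=0x8b
body[6] sub  r2, r3, r3 → r2=0x00
epilogue: pop r4=0x8a, sp=0x76
epilogue: pop r1=0x30, sp=0x77
epilogue: pop r0=0xdc, sp=0x78
r2: caller-saved, written=True
r3: caller-saved, written=False
r4: callee-saved, written=True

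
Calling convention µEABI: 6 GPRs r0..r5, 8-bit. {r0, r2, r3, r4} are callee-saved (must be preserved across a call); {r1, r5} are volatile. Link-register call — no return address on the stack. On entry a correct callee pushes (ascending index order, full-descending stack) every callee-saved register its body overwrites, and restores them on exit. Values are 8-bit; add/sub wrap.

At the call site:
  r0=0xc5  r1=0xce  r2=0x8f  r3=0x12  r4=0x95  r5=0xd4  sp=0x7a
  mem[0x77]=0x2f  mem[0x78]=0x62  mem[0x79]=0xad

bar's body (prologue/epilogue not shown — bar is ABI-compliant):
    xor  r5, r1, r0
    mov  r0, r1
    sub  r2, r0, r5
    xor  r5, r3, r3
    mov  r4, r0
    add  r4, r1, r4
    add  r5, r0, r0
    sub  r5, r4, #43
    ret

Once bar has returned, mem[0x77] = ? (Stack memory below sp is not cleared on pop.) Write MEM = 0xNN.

MEM = 0x95

prologue: push r0 -> mem[0x79]=0xc5, sp=0x79
prologue: push r2 -> mem[0x78]=0x8f, sp=0x78
prologue: push r4 -> mem[0x77]=0x95, sp=0x77
body[0] xor  r5, r1, r0 -> r5=0x0b
body[1] mov  r0, r1 -> r0=0xce
body[2] sub  r2, r0, r5 -> r2=0xc3
body[3] xor  r5, r3, r3 -> r5=0x00
body[4] mov  r4, r0 -> r4=0xce
body[5] add  r4, r1, r4 -> r4=0x9c
body[6] add  r5, r0, r0 -> r5=0x9c
body[7] sub  r5, r4, #43 -> r5=0x71
epilogue: pop r4=0x95, sp=0x78
epilogue: pop r2=0x8f, sp=0x79
epilogue: pop r0=0xc5, sp=0x7a
prologue pushed ['r0', 'r2', 'r4'] at ['0x79', '0x78', '0x77']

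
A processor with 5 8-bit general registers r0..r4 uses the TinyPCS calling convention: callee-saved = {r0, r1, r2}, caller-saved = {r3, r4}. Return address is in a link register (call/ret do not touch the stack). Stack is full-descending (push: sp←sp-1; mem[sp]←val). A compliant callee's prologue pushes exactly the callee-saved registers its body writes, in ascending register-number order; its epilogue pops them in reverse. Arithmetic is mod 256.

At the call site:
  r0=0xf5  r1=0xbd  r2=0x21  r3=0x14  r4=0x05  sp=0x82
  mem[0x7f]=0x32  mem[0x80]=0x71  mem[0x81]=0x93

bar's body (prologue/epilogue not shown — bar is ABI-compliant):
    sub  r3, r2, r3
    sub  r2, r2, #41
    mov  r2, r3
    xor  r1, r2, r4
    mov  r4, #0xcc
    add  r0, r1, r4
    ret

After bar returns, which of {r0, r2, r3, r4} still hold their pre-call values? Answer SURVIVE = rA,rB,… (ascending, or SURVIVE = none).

SURVIVE = r0,r2

prologue: push r0 → mem[0x81]=0xf5, sp=0x81
prologue: push r1 → mem[0x80]=0xbd, sp=0x80
prologue: push r2 → mem[0x7f]=0x21, sp=0x7f
body[0] sub  r3, r2, r3 → r3=0x0d
body[1] sub  r2, r2, #41 → r2=0xf8
body[2] mov  r2, r3 → r2=0x0d
body[3] xor  r1, r2, r4 → r1=0x08
body[4] mov  r4, #0xcc → r4=0xcc
body[5] add  r0, r1, r4 → r0=0xd4
epilogue: pop r2=0x21, sp=0x80
epilogue: pop r1=0xbd, sp=0x81
epilogue: pop r0=0xf5, sp=0x82
r0: callee-saved, written=True
r2: callee-saved, written=True
r3: caller-saved, written=True
r4: caller-saved, written=True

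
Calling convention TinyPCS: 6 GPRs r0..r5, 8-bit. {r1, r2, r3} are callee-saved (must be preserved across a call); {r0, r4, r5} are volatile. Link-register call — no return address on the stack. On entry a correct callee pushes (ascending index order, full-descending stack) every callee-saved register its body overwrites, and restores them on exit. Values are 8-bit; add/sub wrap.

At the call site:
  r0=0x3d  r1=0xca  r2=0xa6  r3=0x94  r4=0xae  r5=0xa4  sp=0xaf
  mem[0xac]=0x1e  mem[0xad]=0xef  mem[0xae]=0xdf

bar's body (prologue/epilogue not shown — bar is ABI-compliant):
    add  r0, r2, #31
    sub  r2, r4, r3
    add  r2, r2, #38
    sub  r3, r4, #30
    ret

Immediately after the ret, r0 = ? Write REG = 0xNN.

REG = 0xc5

prologue: push r2 → mem[0xae]=0xa6, sp=0xae
prologue: push r3 → mem[0xad]=0x94, sp=0xad
body[0] add  r0, r2, #31 → r0=0xc5
body[1] sub  r2, r4, r3 → r2=0x1a
body[2] add  r2, r2, #38 → r2=0x40
body[3] sub  r3, r4, #30 → r3=0x90
epilogue: pop r3=0x94, sp=0xae
epilogue: pop r2=0xa6, sp=0xaf
r0 is caller-saved → body value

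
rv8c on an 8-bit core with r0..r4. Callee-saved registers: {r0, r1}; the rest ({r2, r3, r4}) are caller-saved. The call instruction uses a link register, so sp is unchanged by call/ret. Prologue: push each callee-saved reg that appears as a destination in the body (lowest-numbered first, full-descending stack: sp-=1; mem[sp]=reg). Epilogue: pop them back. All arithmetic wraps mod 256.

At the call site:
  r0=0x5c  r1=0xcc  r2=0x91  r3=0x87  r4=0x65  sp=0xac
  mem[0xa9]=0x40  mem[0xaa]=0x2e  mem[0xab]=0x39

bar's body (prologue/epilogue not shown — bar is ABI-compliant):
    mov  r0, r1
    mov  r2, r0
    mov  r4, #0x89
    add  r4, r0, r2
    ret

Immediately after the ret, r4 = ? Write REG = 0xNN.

REG = 0x98

prologue: push r0 -> mem[0xab]=0x5c, sp=0xab
body[0] mov  r0, r1 -> r0=0xcc
body[1] mov  r2, r0 -> r2=0xcc
body[2] mov  r4, #0x89 -> r4=0x89
body[3] add  r4, r0, r2 -> r4=0x98
epilogue: pop r0=0x5c, sp=0xac
r4 is caller-saved -> body value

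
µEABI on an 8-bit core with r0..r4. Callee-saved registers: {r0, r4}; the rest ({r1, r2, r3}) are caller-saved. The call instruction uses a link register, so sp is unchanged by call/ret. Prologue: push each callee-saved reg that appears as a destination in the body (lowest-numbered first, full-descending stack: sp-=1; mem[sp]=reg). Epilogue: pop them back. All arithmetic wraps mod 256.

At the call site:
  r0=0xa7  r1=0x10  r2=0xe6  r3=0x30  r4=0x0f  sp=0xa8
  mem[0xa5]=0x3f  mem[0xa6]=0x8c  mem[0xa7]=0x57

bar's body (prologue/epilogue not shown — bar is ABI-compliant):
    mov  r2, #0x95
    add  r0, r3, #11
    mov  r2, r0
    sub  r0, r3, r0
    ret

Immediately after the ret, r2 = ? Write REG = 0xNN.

prologue: push r0 -> mem[0xa7]=0xa7, sp=0xa7
body[0] mov  r2, #0x95 -> r2=0x95
body[1] add  r0, r3, #11 -> r0=0x3b
body[2] mov  r2, r0 -> r2=0x3b
body[3] sub  r0, r3, r0 -> r0=0xf5
epilogue: pop r0=0xa7, sp=0xa8
r2 is caller-saved -> body value

REG = 0x3b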